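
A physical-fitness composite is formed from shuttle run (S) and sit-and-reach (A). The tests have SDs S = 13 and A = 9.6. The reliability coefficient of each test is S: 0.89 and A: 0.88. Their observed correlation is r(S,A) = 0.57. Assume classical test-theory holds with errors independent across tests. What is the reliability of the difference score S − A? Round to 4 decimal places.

Var(S−A) = 13² + 9.6² − 2·13·9.6·0.57 = 261.16 − 142.272 = 118.888.
With uncorrelated errors the cross-covariances are all true-score covariance, so they carry over unchanged; only the diagonal terms shrink to ρᵢσᵢ².
True-score variance = [13²·0.89 + 9.6²·0.88] − 142.272 = 231.511 − 142.272 = 89.2388.
Reliability = 89.2388 / 118.888 = 0.7506.

0.7506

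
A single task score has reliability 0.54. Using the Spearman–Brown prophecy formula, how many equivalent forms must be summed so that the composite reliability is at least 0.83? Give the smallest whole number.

k ≥ ρ*(1−ρ₁)/(ρ₁(1−ρ*)) = 0.83·0.46 / (0.54·0.17) = 4.159.
Smallest integer k = 5.

5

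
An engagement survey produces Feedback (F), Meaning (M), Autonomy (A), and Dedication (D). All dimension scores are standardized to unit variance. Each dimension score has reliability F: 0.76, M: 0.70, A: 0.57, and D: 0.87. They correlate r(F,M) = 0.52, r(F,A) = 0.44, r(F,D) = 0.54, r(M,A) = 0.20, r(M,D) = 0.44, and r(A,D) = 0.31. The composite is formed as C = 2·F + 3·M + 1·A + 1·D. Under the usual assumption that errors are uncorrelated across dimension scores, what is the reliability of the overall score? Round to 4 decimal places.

Var(C) = 2² + 3² + 1 + 1 + 2·[6·0.52 + 2·0.44 + 2·0.54 + 3·0.20 + 3·0.44 + 0.31] = 15 + 14.62 = 29.62.
Because errors are independent across components, Cov(Tᵢ,Tⱼ) = Cov(Xᵢ,Xⱼ); the off-diagonal part of the true-score variance is the same as above.
True-score variance = [2²·0.76 + 3²·0.70 + 0.57 + 0.87] + 14.62 = 10.78 + 14.62 = 25.4.
Reliability = 25.4 / 29.62 = 0.8575.

0.8575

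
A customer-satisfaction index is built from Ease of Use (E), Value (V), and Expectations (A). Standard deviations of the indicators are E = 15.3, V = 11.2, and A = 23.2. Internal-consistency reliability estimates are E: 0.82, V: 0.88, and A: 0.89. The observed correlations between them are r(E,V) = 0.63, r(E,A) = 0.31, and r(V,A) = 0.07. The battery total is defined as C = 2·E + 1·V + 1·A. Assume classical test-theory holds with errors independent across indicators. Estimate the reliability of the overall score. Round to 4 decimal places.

Var(C) = 2²·15.3² + 11.2² + 23.2² + 2·[2·15.3·11.2·0.63 + 2·15.3·23.2·0.31 + 11.2·23.2·0.07] = 1600.04 + 908.355 = 2508.4.
Because errors are independent across components, Cov(Tᵢ,Tⱼ) = Cov(Xᵢ,Xⱼ); the off-diagonal part of the true-score variance is the same as above.
True-score variance = [2²·15.3²·0.82 + 11.2²·0.88 + 23.2²·0.89] + 908.355 = 1357.24 + 908.355 = 2265.59.
Reliability = 2265.59 / 2508.4 = 0.9032.

0.9032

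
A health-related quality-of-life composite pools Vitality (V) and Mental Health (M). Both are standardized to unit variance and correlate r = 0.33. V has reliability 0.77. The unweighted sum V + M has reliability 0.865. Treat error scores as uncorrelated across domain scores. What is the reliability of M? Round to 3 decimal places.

Var(V+M) = 2 + 2·0.33 = 2.660.
True-score variance = ρ_V + ρ_M + 2·0.33, so 0.865 = (0.77 + ρ_M + 0.66) / 2.660.
ρ_M = 0.865·2.660 − 0.77 − 0.66 = 0.871.

0.871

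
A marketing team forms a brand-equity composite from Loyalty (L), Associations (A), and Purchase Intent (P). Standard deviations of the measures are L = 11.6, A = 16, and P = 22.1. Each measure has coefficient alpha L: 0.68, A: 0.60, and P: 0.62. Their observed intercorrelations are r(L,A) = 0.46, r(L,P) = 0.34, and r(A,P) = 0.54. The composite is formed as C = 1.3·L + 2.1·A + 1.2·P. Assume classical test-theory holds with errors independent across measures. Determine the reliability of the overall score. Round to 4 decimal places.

0.7895

Var(C) = 1.3²·11.6² + 2.1²·16² + 1.2²·22.1² + 2·[2.73·11.6·16·0.46 + 1.56·11.6·22.1·0.34 + 2.52·16·22.1·0.54] = 2059.68 + 1700.46 = 3760.13.
With uncorrelated errors the cross-covariances are all true-score covariance, so they carry over unchanged; only the diagonal terms shrink to ρᵢσᵢ².
True-score variance = [1.3²·11.6²·0.68 + 2.1²·16²·0.60 + 1.2²·22.1²·0.62] + 1700.46 = 1268.06 + 1700.46 = 2968.52.
Reliability = 2968.52 / 3760.13 = 0.7895.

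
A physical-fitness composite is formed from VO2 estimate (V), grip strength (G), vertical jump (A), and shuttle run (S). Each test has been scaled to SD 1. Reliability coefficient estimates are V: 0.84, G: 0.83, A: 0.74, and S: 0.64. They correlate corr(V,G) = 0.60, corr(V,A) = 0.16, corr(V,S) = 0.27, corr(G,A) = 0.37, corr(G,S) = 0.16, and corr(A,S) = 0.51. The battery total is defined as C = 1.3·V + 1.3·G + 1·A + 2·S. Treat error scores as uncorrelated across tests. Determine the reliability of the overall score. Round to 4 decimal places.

Var(C) = 1.3² + 1.3² + 1 + 2² + 2·[1.69·0.60 + 1.3·0.16 + 2.6·0.27 + 1.3·0.37 + 2.6·0.16 + 2·0.51] = 8.38 + 7.682 = 16.062.
Under uncorrelated errors the observed covariances equal the true-score covariances, so only the own-variance terms attenuate.
True-score variance = [1.3²·0.84 + 1.3²·0.83 + 0.74 + 2²·0.64] + 7.682 = 6.1223 + 7.682 = 13.8043.
Reliability = 13.8043 / 16.062 = 0.8594.

0.8594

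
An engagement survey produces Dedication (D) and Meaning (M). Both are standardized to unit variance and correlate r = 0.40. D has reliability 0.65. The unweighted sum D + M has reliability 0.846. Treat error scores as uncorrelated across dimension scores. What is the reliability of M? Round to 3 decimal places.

Var(D+M) = 2 + 2·0.40 = 2.800.
True-score variance = ρ_D + ρ_M + 2·0.40, so 0.846 = (0.65 + ρ_M + 0.80) / 2.800.
ρ_M = 0.846·2.800 − 0.65 − 0.80 = 0.919.

0.919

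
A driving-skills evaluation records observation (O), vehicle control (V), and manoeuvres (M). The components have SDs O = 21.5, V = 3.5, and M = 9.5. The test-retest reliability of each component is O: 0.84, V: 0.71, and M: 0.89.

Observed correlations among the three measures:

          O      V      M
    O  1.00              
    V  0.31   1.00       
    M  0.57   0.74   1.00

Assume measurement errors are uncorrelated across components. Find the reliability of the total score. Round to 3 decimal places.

Var(O+V+M) = 21.5² + 3.5² + 9.5² + 2·[21.5·3.5·0.31 + 21.5·9.5·0.57 + 3.5·9.5·0.74] = 564.75 + 328.71 = 893.46.
Under uncorrelated errors the observed covariances equal the true-score covariances, so only the own-variance terms attenuate.
True-score variance = [21.5²·0.84 + 3.5²·0.71 + 9.5²·0.89] + 328.71 = 477.31 + 328.71 = 806.02.
Reliability = 806.02 / 893.46 = 0.902.

0.902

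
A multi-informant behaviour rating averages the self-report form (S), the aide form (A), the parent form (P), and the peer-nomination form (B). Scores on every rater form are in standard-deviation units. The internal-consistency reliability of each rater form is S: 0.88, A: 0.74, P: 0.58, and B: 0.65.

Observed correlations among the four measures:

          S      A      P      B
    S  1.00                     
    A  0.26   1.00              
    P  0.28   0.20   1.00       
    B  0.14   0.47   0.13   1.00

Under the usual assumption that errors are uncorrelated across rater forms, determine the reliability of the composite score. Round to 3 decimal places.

Var(S+A+P+B) = 4 + 2·[0.26 + 0.28 + 0.14 + 0.20 + 0.47 + 0.13] = 4 + 2.96 = 6.96.
Because errors are independent across components, Cov(Tᵢ,Tⱼ) = Cov(Xᵢ,Xⱼ); the off-diagonal part of the true-score variance is the same as above.
True-score variance = [0.88 + 0.74 + 0.58 + 0.65] + 2.96 = 2.85 + 2.96 = 5.81.
Reliability = 5.81 / 6.96 = 0.835.

0.835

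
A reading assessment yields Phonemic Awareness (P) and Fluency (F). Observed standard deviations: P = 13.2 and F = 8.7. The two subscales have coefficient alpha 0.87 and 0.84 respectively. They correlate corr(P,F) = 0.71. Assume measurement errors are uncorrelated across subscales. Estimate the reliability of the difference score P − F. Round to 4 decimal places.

Var(P−F) = 13.2² + 8.7² − 2·13.2·8.7·0.71 = 249.93 − 163.073 = 86.8572.
With uncorrelated errors the cross-covariances are all true-score covariance, so they carry over unchanged; only the diagonal terms shrink to ρᵢσᵢ².
True-score variance = [13.2²·0.87 + 8.7²·0.84] − 163.073 = 215.168 − 163.073 = 52.0956.
Reliability = 52.0956 / 86.8572 = 0.5998.

0.5998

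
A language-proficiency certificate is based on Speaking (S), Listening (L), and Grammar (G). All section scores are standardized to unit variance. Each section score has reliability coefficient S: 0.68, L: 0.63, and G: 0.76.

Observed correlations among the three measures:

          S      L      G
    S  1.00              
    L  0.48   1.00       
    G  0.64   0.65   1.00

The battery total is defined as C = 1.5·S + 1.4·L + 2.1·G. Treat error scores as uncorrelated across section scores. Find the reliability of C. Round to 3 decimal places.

Var(C) = 1.5² + 1.4² + 2.1² + 2·[2.1·0.48 + 3.15·0.64 + 2.94·0.65] = 8.62 + 9.87 = 18.49.
With uncorrelated errors the cross-covariances are all true-score covariance, so they carry over unchanged; only the diagonal terms shrink to ρᵢσᵢ².
True-score variance = [1.5²·0.68 + 1.4²·0.63 + 2.1²·0.76] + 9.87 = 6.1164 + 9.87 = 15.9864.
Reliability = 15.9864 / 18.49 = 0.865.

0.865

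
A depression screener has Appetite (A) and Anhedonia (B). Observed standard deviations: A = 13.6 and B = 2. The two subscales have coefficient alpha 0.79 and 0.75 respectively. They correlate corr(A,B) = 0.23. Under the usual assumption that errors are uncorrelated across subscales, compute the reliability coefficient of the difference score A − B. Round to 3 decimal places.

0.774

Var(A−B) = 13.6² + 2² − 2·13.6·2·0.23 = 188.96 − 12.512 = 176.448.
Because errors are independent across components, Cov(Tᵢ,Tⱼ) = Cov(Xᵢ,Xⱼ); the off-diagonal part of the true-score variance is the same as above.
True-score variance = [13.6²·0.79 + 2²·0.75] − 12.512 = 149.118 − 12.512 = 136.606.
Reliability = 136.606 / 176.448 = 0.774.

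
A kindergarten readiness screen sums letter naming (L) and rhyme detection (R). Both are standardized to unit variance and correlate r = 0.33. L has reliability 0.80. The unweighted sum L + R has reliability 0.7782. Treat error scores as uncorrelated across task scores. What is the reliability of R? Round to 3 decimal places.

Var(L+R) = 2 + 2·0.33 = 2.660.
True-score variance = ρ_L + ρ_R + 2·0.33, so 0.7782 = (0.80 + ρ_R + 0.66) / 2.660.
ρ_R = 0.7782·2.660 − 0.80 − 0.66 = 0.610.

0.610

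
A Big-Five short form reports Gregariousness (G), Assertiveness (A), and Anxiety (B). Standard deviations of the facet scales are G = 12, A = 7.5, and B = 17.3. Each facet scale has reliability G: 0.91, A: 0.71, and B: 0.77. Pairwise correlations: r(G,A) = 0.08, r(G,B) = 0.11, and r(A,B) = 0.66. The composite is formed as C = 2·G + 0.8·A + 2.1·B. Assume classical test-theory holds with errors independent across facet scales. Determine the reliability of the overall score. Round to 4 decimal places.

Var(C) = 2²·12² + 0.8²·7.5² + 2.1²·17.3² + 2·[1.6·12·7.5·0.08 + 4.2·12·17.3·0.11 + 1.68·7.5·17.3·0.66] = 1931.87 + 502.596 = 2434.46.
Under uncorrelated errors the observed covariances equal the true-score covariances, so only the own-variance terms attenuate.
True-score variance = [2²·12²·0.91 + 0.8²·7.5²·0.71 + 2.1²·17.3²·0.77] + 502.596 = 1566.02 + 502.596 = 2068.62.
Reliability = 2068.62 / 2434.46 = 0.8497.

0.8497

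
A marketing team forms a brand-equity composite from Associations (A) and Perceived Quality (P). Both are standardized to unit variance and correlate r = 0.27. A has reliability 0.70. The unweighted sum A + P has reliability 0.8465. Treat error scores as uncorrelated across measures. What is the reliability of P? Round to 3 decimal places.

Var(A+P) = 2 + 2·0.27 = 2.540.
True-score variance = ρ_A + ρ_P + 2·0.27, so 0.8465 = (0.70 + ρ_P + 0.54) / 2.540.
ρ_P = 0.8465·2.540 − 0.70 − 0.54 = 0.910.

0.910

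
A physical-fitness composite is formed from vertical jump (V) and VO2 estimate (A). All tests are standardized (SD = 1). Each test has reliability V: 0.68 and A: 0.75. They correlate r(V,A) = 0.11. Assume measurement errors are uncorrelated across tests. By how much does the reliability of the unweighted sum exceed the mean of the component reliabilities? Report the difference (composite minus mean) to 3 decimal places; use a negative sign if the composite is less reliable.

Var(sum) = 2 + 0.22 = 2.22; true-score variance = 1.43 + 0.22 = 1.65; composite reliability = 0.7432.
Mean component reliability = 0.7150.
Difference = 0.7432 − 0.7150 = 0.028.

0.028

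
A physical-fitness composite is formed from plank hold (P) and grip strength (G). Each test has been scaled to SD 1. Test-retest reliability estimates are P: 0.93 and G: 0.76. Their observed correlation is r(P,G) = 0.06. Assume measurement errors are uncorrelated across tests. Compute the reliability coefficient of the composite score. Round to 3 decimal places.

Var(P+G) = 2 + 2·[0.06] = 2 + 0.12 = 2.12.
Because errors are independent across components, Cov(Tᵢ,Tⱼ) = Cov(Xᵢ,Xⱼ); the off-diagonal part of the true-score variance is the same as above.
True-score variance = [0.93 + 0.76] + 0.12 = 1.69 + 0.12 = 1.81.
Reliability = 1.81 / 2.12 = 0.854.

0.854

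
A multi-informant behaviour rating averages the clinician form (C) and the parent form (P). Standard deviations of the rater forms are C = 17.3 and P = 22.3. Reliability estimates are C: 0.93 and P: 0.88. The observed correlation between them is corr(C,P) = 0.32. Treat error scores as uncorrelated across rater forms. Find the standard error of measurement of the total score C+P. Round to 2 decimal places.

Var(total) = 796.58 + 246.906 = 1043.49.
True-score variance = 715.955 + 246.906 = 962.861, so reliability = 0.9227.
Error variance = 1043.49 − 962.861 = 80.6251; SEM = √80.6251 = 8.98.

8.98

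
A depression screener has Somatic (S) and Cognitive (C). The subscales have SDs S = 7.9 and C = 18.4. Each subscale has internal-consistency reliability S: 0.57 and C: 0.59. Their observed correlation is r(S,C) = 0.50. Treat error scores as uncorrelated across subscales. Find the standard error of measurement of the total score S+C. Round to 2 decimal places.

12.87

Var(total) = 400.97 + 145.36 = 546.33.
True-score variance = 235.324 + 145.36 = 380.684, so reliability = 0.6968.
Error variance = 546.33 − 380.684 = 165.646; SEM = √165.646 = 12.87.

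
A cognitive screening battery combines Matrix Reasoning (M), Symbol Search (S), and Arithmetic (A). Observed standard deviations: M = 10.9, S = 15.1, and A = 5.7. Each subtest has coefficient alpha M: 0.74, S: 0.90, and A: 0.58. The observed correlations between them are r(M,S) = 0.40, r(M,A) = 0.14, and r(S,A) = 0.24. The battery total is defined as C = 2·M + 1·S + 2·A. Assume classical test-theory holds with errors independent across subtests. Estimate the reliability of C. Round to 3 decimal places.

Var(C) = 2²·10.9² + 15.1² + 2²·5.7² + 2·[2·10.9·15.1·0.40 + 4·10.9·5.7·0.14 + 2·15.1·5.7·0.24] = 833.21 + 415.557 = 1248.77.
With uncorrelated errors the cross-covariances are all true-score covariance, so they carry over unchanged; only the diagonal terms shrink to ρᵢσᵢ².
True-score variance = [2²·10.9²·0.74 + 15.1²·0.90 + 2²·5.7²·0.58] + 415.557 = 632.263 + 415.557 = 1047.82.
Reliability = 1047.82 / 1248.77 = 0.839.

0.839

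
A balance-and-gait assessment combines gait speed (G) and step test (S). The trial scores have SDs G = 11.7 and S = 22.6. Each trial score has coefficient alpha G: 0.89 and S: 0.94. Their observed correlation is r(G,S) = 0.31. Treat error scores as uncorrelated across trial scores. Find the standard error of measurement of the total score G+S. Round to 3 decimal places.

Var(total) = 647.65 + 163.94 = 811.59.
True-score variance = 601.947 + 163.94 = 765.887, so reliability = 0.9437.
Error variance = 811.59 − 765.887 = 45.7035; SEM = √45.7035 = 6.760.

6.760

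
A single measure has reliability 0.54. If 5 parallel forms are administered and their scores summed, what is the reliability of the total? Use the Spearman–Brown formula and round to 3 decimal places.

ρ_k = kρ / (1 + (k−1)ρ) = 5·0.54 / (1 + 4·0.54) = 2.700 / 3.160 = 0.854.

0.854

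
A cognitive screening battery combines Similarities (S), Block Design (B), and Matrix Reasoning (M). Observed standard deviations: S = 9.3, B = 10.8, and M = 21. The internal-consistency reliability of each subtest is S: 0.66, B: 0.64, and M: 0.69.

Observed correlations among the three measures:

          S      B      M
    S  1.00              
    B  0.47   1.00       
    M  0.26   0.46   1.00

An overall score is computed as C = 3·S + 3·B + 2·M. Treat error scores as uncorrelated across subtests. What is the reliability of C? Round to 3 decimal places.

Var(C) = 3²·9.3² + 3²·10.8² + 2²·21² + 2·[9·9.3·10.8·0.47 + 6·9.3·21·0.26 + 6·10.8·21·0.46] = 3592.17 + 2710.99 = 6303.16.
Under uncorrelated errors the observed covariances equal the true-score covariances, so only the own-variance terms attenuate.
True-score variance = [3²·9.3²·0.66 + 3²·10.8²·0.64 + 2²·21²·0.69] + 2710.99 = 2402.76 + 2710.99 = 5113.75.
Reliability = 5113.75 / 6303.16 = 0.811.

0.811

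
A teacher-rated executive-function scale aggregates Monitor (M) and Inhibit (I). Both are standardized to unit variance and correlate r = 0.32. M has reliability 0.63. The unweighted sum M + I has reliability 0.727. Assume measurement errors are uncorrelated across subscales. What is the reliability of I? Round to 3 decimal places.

0.649

Var(M+I) = 2 + 2·0.32 = 2.640.
True-score variance = ρ_M + ρ_I + 2·0.32, so 0.727 = (0.63 + ρ_I + 0.64) / 2.640.
ρ_I = 0.727·2.640 − 0.63 − 0.64 = 0.649.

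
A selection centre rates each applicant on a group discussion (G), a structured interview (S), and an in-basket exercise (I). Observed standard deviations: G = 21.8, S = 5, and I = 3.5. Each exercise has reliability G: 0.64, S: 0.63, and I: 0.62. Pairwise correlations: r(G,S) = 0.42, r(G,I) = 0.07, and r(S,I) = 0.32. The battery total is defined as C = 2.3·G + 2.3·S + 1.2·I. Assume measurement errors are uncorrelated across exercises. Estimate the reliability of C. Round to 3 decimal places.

0.701

Var(C) = 2.3²·21.8² + 2.3²·5² + 1.2²·3.5² + 2·[5.29·21.8·5·0.42 + 2.76·21.8·3.5·0.07 + 2.76·5·3.5·0.32] = 2663.91 + 544.747 = 3208.66.
Because errors are independent across components, Cov(Tᵢ,Tⱼ) = Cov(Xᵢ,Xⱼ); the off-diagonal part of the true-score variance is the same as above.
True-score variance = [2.3²·21.8²·0.64 + 2.3²·5²·0.63 + 1.2²·3.5²·0.62] + 544.747 = 1703.23 + 544.747 = 2247.97.
Reliability = 2247.97 / 3208.66 = 0.701.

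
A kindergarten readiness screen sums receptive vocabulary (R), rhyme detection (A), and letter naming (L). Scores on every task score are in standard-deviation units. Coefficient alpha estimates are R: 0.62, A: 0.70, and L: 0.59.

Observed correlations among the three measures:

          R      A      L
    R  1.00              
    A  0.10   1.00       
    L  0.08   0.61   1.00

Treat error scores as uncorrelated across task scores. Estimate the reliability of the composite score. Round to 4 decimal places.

0.7620

Var(R+A+L) = 3 + 2·[0.10 + 0.08 + 0.61] = 3 + 1.58 = 4.58.
Because errors are independent across components, Cov(Tᵢ,Tⱼ) = Cov(Xᵢ,Xⱼ); the off-diagonal part of the true-score variance is the same as above.
True-score variance = [0.62 + 0.70 + 0.59] + 1.58 = 1.91 + 1.58 = 3.49.
Reliability = 3.49 / 4.58 = 0.7620.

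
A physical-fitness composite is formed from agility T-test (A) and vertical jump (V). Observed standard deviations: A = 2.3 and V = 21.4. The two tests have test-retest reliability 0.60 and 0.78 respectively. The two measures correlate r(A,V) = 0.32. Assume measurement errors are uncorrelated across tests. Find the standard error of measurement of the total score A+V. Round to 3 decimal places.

Var(total) = 463.25 + 31.5008 = 494.751.
True-score variance = 360.383 + 31.5008 = 391.884, so reliability = 0.7921.
Error variance = 494.751 − 391.884 = 102.867; SEM = √102.867 = 10.142.

10.142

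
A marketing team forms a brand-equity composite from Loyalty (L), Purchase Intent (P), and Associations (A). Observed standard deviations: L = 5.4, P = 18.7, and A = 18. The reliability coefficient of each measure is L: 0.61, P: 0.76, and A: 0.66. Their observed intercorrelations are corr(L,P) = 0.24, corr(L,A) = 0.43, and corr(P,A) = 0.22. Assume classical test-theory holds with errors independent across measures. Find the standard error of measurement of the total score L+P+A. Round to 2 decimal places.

14.33

Var(total) = 702.85 + 280.166 = 983.016.
True-score variance = 497.392 + 280.166 = 777.558, so reliability = 0.7910.
Error variance = 983.016 − 777.558 = 205.458; SEM = √205.458 = 14.33.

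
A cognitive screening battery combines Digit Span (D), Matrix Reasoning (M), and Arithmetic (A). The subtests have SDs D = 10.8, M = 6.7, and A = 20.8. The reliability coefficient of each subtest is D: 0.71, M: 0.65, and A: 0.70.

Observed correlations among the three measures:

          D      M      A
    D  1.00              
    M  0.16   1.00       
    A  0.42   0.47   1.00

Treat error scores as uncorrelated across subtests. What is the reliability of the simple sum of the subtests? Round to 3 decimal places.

Var(D+M+A) = 10.8² + 6.7² + 20.8² + 2·[10.8·6.7·0.16 + 10.8·20.8·0.42 + 6.7·20.8·0.47] = 594.17 + 342.851 = 937.021.
With uncorrelated errors the cross-covariances are all true-score covariance, so they carry over unchanged; only the diagonal terms shrink to ρᵢσᵢ².
True-score variance = [10.8²·0.71 + 6.7²·0.65 + 20.8²·0.70] + 342.851 = 414.841 + 342.851 = 757.692.
Reliability = 757.692 / 937.021 = 0.809.

0.809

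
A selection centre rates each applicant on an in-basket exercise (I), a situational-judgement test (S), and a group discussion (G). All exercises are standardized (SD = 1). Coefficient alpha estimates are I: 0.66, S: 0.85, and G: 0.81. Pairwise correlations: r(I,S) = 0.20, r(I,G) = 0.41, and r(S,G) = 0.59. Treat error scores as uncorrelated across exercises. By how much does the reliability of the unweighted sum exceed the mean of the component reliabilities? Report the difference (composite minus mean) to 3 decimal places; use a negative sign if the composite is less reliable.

0.101

Var(sum) = 3 + 2.4 = 5.4; true-score variance = 2.32 + 2.4 = 4.72; composite reliability = 0.8741.
Mean component reliability = 0.7733.
Difference = 0.8741 − 0.7733 = 0.101.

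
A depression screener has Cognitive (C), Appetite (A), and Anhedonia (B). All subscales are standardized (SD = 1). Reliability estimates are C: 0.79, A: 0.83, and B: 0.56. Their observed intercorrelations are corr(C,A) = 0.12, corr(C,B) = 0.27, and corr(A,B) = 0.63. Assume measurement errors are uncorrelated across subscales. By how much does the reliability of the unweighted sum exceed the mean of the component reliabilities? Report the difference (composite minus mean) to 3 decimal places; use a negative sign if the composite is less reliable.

Var(sum) = 3 + 2.04 = 5.04; true-score variance = 2.18 + 2.04 = 4.22; composite reliability = 0.8373.
Mean component reliability = 0.7267.
Difference = 0.8373 − 0.7267 = 0.111.

0.111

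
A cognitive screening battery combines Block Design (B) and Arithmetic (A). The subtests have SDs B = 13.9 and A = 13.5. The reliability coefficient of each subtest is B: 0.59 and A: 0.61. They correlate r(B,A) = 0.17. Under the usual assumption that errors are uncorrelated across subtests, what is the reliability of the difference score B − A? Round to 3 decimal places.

0.518

Var(B−A) = 13.9² + 13.5² − 2·13.9·13.5·0.17 = 375.46 − 63.801 = 311.659.
With uncorrelated errors the cross-covariances are all true-score covariance, so they carry over unchanged; only the diagonal terms shrink to ρᵢσᵢ².
True-score variance = [13.9²·0.59 + 13.5²·0.61] − 63.801 = 225.166 − 63.801 = 161.365.
Reliability = 161.365 / 311.659 = 0.518.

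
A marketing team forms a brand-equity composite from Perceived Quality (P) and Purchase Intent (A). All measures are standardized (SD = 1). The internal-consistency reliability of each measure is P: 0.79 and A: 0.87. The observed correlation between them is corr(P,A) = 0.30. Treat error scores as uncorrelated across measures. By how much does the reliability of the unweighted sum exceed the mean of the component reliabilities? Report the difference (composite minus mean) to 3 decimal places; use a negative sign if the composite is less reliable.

Var(sum) = 2 + 0.6 = 2.6; true-score variance = 1.66 + 0.6 = 2.26; composite reliability = 0.8692.
Mean component reliability = 0.8300.
Difference = 0.8692 − 0.8300 = 0.039.

0.039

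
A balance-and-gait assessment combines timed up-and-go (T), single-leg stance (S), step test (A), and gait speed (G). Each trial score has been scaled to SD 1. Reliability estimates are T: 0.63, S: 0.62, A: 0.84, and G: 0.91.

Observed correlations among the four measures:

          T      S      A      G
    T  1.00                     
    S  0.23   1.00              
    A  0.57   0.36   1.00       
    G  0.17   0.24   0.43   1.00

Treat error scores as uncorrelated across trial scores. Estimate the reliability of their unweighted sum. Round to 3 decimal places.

0.875

Var(T+S+A+G) = 4 + 2·[0.23 + 0.57 + 0.17 + 0.36 + 0.24 + 0.43] = 4 + 4 = 8.
Because errors are independent across components, Cov(Tᵢ,Tⱼ) = Cov(Xᵢ,Xⱼ); the off-diagonal part of the true-score variance is the same as above.
True-score variance = [0.63 + 0.62 + 0.84 + 0.91] + 4 = 3 + 4 = 7.
Reliability = 7 / 8 = 0.875.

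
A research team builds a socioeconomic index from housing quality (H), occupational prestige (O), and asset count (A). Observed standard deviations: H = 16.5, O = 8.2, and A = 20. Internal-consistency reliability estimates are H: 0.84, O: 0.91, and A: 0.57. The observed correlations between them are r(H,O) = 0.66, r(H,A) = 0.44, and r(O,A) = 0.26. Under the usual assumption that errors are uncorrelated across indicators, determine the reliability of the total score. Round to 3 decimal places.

0.829

Var(H+O+A) = 16.5² + 8.2² + 20² + 2·[16.5·8.2·0.66 + 16.5·20·0.44 + 8.2·20·0.26] = 739.49 + 554.276 = 1293.77.
With uncorrelated errors the cross-covariances are all true-score covariance, so they carry over unchanged; only the diagonal terms shrink to ρᵢσᵢ².
True-score variance = [16.5²·0.84 + 8.2²·0.91 + 20²·0.57] + 554.276 = 517.878 + 554.276 = 1072.15.
Reliability = 1072.15 / 1293.77 = 0.829.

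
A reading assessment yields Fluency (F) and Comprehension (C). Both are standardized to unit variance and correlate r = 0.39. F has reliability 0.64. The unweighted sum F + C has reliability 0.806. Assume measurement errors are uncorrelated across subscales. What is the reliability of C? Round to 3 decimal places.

Var(F+C) = 2 + 2·0.39 = 2.780.
True-score variance = ρ_F + ρ_C + 2·0.39, so 0.806 = (0.64 + ρ_C + 0.78) / 2.780.
ρ_C = 0.806·2.780 − 0.64 − 0.78 = 0.821.

0.821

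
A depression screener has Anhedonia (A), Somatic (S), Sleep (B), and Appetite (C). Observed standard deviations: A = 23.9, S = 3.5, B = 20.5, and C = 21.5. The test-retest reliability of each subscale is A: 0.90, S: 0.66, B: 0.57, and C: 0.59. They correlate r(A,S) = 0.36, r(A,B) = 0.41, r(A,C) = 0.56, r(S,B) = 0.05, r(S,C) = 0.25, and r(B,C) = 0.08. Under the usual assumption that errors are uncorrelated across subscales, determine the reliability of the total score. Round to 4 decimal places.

Var(A+S+B+C) = 23.9² + 3.5² + 20.5² + 21.5² + 2·[23.9·3.5·0.36 + 23.9·20.5·0.41 + 23.9·21.5·0.56 + 3.5·20.5·0.05 + 3.5·21.5·0.25 + 20.5·21.5·0.08] = 1465.96 + 1152.82 = 2618.78.
With uncorrelated errors the cross-covariances are all true-score covariance, so they carry over unchanged; only the diagonal terms shrink to ρᵢσᵢ².
True-score variance = [23.9²·0.90 + 3.5²·0.66 + 20.5²·0.57 + 21.5²·0.59] + 1152.82 = 1034.44 + 1152.82 = 2187.26.
Reliability = 2187.26 / 2618.78 = 0.8352.

0.8352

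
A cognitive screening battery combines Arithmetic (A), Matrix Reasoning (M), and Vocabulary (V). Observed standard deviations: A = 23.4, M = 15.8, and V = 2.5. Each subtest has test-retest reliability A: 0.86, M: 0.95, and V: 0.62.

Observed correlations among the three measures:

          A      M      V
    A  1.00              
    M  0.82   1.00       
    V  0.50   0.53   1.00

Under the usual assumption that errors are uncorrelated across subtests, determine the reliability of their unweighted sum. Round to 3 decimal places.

0.939

Var(A+M+V) = 23.4² + 15.8² + 2.5² + 2·[23.4·15.8·0.82 + 23.4·2.5·0.50 + 15.8·2.5·0.53] = 803.45 + 706.711 = 1510.16.
Because errors are independent across components, Cov(Tᵢ,Tⱼ) = Cov(Xᵢ,Xⱼ); the off-diagonal part of the true-score variance is the same as above.
True-score variance = [23.4²·0.86 + 15.8²·0.95 + 2.5²·0.62] + 706.711 = 711.935 + 706.711 = 1418.65.
Reliability = 1418.65 / 1510.16 = 0.939.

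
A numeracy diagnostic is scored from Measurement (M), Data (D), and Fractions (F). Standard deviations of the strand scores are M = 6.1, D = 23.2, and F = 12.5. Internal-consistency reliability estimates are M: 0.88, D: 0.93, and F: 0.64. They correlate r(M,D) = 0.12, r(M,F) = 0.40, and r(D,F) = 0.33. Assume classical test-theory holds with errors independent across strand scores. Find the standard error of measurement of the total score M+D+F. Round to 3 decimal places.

Var(total) = 731.7 + 286.365 = 1018.06.
True-score variance = 633.308 + 286.365 = 919.673, so reliability = 0.9034.
Error variance = 1018.06 − 919.673 = 98.392; SEM = √98.392 = 9.919.

9.919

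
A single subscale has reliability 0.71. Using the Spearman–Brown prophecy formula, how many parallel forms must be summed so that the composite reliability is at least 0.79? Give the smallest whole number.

2

k ≥ ρ*(1−ρ₁)/(ρ₁(1−ρ*)) = 0.79·0.29 / (0.71·0.21) = 1.537.
Smallest integer k = 2.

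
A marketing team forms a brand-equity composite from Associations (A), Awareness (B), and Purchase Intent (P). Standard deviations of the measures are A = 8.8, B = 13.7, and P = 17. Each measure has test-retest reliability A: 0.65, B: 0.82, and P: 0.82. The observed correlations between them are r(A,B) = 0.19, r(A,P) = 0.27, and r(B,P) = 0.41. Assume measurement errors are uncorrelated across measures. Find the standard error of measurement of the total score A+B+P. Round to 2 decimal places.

10.63

Var(total) = 554.13 + 317.575 = 871.705.
True-score variance = 441.222 + 317.575 = 758.797, so reliability = 0.8705.
Error variance = 871.705 − 758.797 = 112.908; SEM = √112.908 = 10.63.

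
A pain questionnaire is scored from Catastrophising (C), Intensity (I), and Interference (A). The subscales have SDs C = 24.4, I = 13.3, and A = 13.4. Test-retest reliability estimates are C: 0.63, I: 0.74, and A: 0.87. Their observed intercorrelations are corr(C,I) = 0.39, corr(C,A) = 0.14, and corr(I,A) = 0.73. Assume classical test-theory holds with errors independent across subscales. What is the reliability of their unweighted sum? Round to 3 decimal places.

0.814

Var(C+I+A) = 24.4² + 13.3² + 13.4² + 2·[24.4·13.3·0.39 + 24.4·13.4·0.14 + 13.3·13.4·0.73] = 951.81 + 604.876 = 1556.69.
Because errors are independent across components, Cov(Tᵢ,Tⱼ) = Cov(Xᵢ,Xⱼ); the off-diagonal part of the true-score variance is the same as above.
True-score variance = [24.4²·0.63 + 13.3²·0.74 + 13.4²·0.87] + 604.876 = 662.193 + 604.876 = 1267.07.
Reliability = 1267.07 / 1556.69 = 0.814.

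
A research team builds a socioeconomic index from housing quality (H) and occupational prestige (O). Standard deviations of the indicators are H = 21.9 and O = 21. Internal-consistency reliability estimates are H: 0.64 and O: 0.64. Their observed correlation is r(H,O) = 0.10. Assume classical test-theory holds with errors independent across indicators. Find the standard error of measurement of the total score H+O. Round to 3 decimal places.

18.205

Var(total) = 920.61 + 91.98 = 1012.59.
True-score variance = 589.19 + 91.98 = 681.17, so reliability = 0.6727.
Error variance = 1012.59 − 681.17 = 331.42; SEM = √331.42 = 18.205.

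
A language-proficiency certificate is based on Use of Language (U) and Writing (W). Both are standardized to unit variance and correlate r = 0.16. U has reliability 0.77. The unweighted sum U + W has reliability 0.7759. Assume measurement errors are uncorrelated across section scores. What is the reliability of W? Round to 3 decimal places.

Var(U+W) = 2 + 2·0.16 = 2.320.
True-score variance = ρ_U + ρ_W + 2·0.16, so 0.7759 = (0.77 + ρ_W + 0.32) / 2.320.
ρ_W = 0.7759·2.320 − 0.77 − 0.32 = 0.710.

0.710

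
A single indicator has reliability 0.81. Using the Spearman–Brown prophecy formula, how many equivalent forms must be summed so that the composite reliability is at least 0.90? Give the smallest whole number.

k ≥ ρ*(1−ρ₁)/(ρ₁(1−ρ*)) = 0.90·0.19 / (0.81·0.10) = 2.111.
Smallest integer k = 3.

3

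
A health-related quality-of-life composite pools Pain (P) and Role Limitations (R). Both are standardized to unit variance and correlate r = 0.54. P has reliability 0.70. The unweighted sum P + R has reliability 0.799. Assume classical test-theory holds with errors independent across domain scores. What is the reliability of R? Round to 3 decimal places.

0.681

Var(P+R) = 2 + 2·0.54 = 3.080.
True-score variance = ρ_P + ρ_R + 2·0.54, so 0.799 = (0.70 + ρ_R + 1.08) / 3.080.
ρ_R = 0.799·3.080 − 0.70 − 1.08 = 0.681.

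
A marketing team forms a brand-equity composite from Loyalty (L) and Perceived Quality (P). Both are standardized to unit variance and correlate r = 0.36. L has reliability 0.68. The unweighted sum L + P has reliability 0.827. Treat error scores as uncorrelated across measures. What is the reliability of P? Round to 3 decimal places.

Var(L+P) = 2 + 2·0.36 = 2.720.
True-score variance = ρ_L + ρ_P + 2·0.36, so 0.827 = (0.68 + ρ_P + 0.72) / 2.720.
ρ_P = 0.827·2.720 − 0.68 − 0.72 = 0.849.

0.849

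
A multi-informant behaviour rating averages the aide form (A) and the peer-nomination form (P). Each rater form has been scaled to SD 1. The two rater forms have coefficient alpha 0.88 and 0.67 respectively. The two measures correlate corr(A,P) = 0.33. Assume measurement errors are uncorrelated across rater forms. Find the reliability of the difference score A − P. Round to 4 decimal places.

Var(A−P) = 1 + 1 − 2·0.33 = 2 − 0.66 = 1.34.
Because errors are independent across components, Cov(Tᵢ,Tⱼ) = Cov(Xᵢ,Xⱼ); the off-diagonal part of the true-score variance is the same as above.
True-score variance = [0.88 + 0.67] − 0.66 = 1.55 − 0.66 = 0.89.
Reliability = 0.89 / 1.34 = 0.6642.

0.6642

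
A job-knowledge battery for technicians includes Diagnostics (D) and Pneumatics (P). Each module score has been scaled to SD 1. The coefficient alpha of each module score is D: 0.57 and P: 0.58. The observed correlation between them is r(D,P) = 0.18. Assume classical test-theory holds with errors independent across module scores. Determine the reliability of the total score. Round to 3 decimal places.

Var(D+P) = 2 + 2·[0.18] = 2 + 0.36 = 2.36.
Because errors are independent across components, Cov(Tᵢ,Tⱼ) = Cov(Xᵢ,Xⱼ); the off-diagonal part of the true-score variance is the same as above.
True-score variance = [0.57 + 0.58] + 0.36 = 1.15 + 0.36 = 1.51.
Reliability = 1.51 / 2.36 = 0.640.

0.640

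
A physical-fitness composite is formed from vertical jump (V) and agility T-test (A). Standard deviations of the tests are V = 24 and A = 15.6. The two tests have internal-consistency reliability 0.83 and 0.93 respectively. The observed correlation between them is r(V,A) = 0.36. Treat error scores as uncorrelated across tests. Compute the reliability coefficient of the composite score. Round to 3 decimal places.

0.894

Var(V+A) = 24² + 15.6² + 2·[24·15.6·0.36] = 819.36 + 269.568 = 1088.93.
Because errors are independent across components, Cov(Tᵢ,Tⱼ) = Cov(Xᵢ,Xⱼ); the off-diagonal part of the true-score variance is the same as above.
True-score variance = [24²·0.83 + 15.6²·0.93] + 269.568 = 704.405 + 269.568 = 973.973.
Reliability = 973.973 / 1088.93 = 0.894.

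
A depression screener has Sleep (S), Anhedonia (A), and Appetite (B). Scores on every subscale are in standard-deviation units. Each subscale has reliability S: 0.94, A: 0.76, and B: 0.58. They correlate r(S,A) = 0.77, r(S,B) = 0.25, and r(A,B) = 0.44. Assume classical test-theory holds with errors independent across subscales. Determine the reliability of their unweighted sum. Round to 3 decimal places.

Var(S+A+B) = 3 + 2·[0.77 + 0.25 + 0.44] = 3 + 2.92 = 5.92.
With uncorrelated errors the cross-covariances are all true-score covariance, so they carry over unchanged; only the diagonal terms shrink to ρᵢσᵢ².
True-score variance = [0.94 + 0.76 + 0.58] + 2.92 = 2.28 + 2.92 = 5.2.
Reliability = 5.2 / 5.92 = 0.878.

0.878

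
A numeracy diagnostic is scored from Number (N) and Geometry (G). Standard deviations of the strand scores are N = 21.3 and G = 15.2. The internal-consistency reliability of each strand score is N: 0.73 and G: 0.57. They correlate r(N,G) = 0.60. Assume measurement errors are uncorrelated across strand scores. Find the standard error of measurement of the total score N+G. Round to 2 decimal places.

14.89

Var(total) = 684.73 + 388.512 = 1073.24.
True-score variance = 462.887 + 388.512 = 851.399, so reliability = 0.7933.
Error variance = 1073.24 − 851.399 = 221.843; SEM = √221.843 = 14.89.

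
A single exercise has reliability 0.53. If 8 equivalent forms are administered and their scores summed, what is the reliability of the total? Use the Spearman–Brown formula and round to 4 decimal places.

0.9002

ρ_k = kρ / (1 + (k−1)ρ) = 8·0.53 / (1 + 7·0.53) = 4.240 / 4.710 = 0.9002.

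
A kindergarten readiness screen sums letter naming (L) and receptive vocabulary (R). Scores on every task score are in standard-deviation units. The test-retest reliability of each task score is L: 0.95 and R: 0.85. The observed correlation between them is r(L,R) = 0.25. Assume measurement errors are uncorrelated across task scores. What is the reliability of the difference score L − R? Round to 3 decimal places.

0.867

Var(L−R) = 1 + 1 − 2·0.25 = 2 − 0.5 = 1.5.
Under uncorrelated errors the observed covariances equal the true-score covariances, so only the own-variance terms attenuate.
True-score variance = [0.95 + 0.85] − 0.5 = 1.8 − 0.5 = 1.3.
Reliability = 1.3 / 1.5 = 0.867.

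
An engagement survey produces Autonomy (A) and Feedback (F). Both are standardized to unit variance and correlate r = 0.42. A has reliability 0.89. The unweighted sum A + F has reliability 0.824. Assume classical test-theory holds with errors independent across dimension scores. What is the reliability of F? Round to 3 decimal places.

0.610

Var(A+F) = 2 + 2·0.42 = 2.840.
True-score variance = ρ_A + ρ_F + 2·0.42, so 0.824 = (0.89 + ρ_F + 0.84) / 2.840.
ρ_F = 0.824·2.840 − 0.89 − 0.84 = 0.610.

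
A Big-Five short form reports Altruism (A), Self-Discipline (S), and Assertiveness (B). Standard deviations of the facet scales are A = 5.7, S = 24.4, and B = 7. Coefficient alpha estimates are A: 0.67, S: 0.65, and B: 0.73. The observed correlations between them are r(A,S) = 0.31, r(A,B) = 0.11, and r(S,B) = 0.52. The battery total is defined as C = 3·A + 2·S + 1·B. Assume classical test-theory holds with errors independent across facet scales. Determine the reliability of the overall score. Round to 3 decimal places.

Var(C) = 3²·5.7² + 2²·24.4² + 7² + 2·[6·5.7·24.4·0.31 + 3·5.7·7·0.11 + 2·24.4·7·0.52] = 2722.85 + 898.976 = 3621.83.
Because errors are independent across components, Cov(Tᵢ,Tⱼ) = Cov(Xᵢ,Xⱼ); the off-diagonal part of the true-score variance is the same as above.
True-score variance = [3²·5.7²·0.67 + 2²·24.4²·0.65 + 7²·0.73] + 898.976 = 1779.62 + 898.976 = 2678.6.
Reliability = 2678.6 / 3621.83 = 0.740.

0.740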